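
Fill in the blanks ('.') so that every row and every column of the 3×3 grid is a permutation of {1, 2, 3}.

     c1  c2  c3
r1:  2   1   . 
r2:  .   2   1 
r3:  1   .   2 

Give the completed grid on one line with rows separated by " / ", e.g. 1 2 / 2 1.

At row 1, column 3: row 1 has {1,2}; column 3 has {1,2}; that leaves 3.
At row 2, column 1: row 2 has {1,2}; column 1 has {1,2}; that leaves 3.
At row 3, column 2: row 3 has {1,2}; column 2 has {1,2}; that leaves 3.

2 1 3 / 3 2 1 / 1 3 2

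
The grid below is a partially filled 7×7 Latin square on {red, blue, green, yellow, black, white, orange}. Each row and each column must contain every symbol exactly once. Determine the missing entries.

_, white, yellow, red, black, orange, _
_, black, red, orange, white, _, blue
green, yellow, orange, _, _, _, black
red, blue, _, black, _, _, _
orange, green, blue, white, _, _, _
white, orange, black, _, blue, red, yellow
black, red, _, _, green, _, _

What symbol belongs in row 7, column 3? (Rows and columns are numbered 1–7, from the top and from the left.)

white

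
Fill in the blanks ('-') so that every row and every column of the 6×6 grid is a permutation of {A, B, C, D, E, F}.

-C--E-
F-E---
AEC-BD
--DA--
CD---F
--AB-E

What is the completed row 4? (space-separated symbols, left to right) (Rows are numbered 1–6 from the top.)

E B D A F C

At row 3, column 4: row 3 has {A,B,C,D,E}; column 4 has {A,B}; that leaves F.
At row 5, column 3: row 5 has {C,D,F}; column 3 has {A,C,D,E}; that leaves B.
At row 5, column 4: row 5 has {B,C,D,F}; column 4 has {A,B,F}; that leaves E.
At row 5, column 5: row 5 has {B,C,D,E,F}; column 5 has {B,E}; that leaves A.
At row 6, column 1: row 6 has {A,B,E}; column 1 has {A,C,F}; that leaves D.
At row 6, column 2: row 6 has {A,B,D,E}; column 2 has {C,D,E}; that leaves F.
At row 6, column 5: row 6 has {A,B,D,E,F}; column 5 has {A,B,E}; that leaves C.
At row 1, column 1: row 1 has {C,E}; column 1 has {A,C,D,F}; that leaves B.
At row 1, column 3: row 1 has {B,C,E}; column 3 has {A,B,C,D,E}; that leaves F.
At row 1, column 4: row 1 has {B,C,E,F}; column 4 has {A,B,E,F}; that leaves D.
At row 1, column 6: row 1 has {B,C,D,E,F}; column 6 has {D,E,F}; that leaves A.
At row 2, column 4: row 2 has {E,F}; column 4 has {A,B,D,E,F}; that leaves C.
At row 2, column 5: row 2 has {C,E,F}; column 5 has {A,B,C,E}; that leaves D.
At row 2, column 6: row 2 has {C,D,E,F}; column 6 has {A,D,E,F}; that leaves B.
At row 4, column 1: row 4 has {A,D}; column 1 has {A,B,C,D,F}; that leaves E.
At row 4, column 2: row 4 has {A,D,E}; column 2 has {C,D,E,F}; that leaves B.
At row 4, column 5: row 4 has {A,B,D,E}; column 5 has {A,B,C,D,E}; that leaves F.
At row 4, column 6: row 4 has {A,B,D,E,F}; column 6 has {A,B,D,E,F}; that leaves C.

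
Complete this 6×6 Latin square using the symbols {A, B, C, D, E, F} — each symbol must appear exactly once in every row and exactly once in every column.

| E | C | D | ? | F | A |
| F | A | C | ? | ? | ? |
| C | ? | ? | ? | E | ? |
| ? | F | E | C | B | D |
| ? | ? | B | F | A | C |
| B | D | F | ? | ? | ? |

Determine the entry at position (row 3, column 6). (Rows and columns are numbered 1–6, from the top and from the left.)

F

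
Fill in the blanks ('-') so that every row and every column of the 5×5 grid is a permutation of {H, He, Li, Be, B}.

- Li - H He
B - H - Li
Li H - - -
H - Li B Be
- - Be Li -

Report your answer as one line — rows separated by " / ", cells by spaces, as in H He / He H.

Be Li B H He / B Be H He Li / Li H He Be B / H He Li B Be / He B Be Li H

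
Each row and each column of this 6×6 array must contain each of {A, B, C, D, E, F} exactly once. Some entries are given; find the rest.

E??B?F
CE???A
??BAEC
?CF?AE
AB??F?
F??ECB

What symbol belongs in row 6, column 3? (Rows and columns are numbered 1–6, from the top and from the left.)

A

row 1 has {B,E,F}; column 5 has {A,C,E,F} — only D is left for (r1,c5).
row 2 has {A,C,E}; column 3 has {B,F} — only D is left for (r2,c3).
row 2 has {A,C,D,E}; column 4 has {A,B,E} — only F is left for (r2,c4).
row 2 has {A,C,D,E,F}; column 5 has {A,C,D,E,F} — only B is left for (r2,c5).
row 3 has {A,B,C,E}; column 1 has {A,C,E,F} — only D is left for (r3,c1).
row 3 has {A,B,C,D,E}; column 2 has {B,C,E} — only F is left for (r3,c2).
row 4 has {A,C,E,F}; column 1 has {A,C,D,E,F} — only B is left for (r4,c1).
row 4 has {A,B,C,E,F}; column 4 has {A,B,E,F} — only D is left for (r4,c4).
row 5 has {A,B,F}; column 4 has {A,B,D,E,F} — only C is left for (r5,c4).
row 5 has {A,B,C,F}; column 6 has {A,B,C,E,F} — only D is left for (r5,c6).
row 6 has {B,C,E,F}; column 3 has {B,D,F} — only A is left for (r6,c3).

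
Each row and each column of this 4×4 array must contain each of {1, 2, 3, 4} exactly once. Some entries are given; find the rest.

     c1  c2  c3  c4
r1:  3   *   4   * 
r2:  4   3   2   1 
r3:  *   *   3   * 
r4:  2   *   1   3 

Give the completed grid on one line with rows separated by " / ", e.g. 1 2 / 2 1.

row 1 has {3,4}; column 4 has {1,3} — only 2 is left for (r1,c4).
row 3 has {3}; column 1 has {2,3,4} — only 1 is left for (r3,c1).
row 3 has {1,3}; column 4 has {1,2,3} — only 4 is left for (r3,c4).
row 4 has {1,2,3}; column 2 has {3} — only 4 is left for (r4,c2).
row 1 has {2,3,4}; column 2 has {3,4} — only 1 is left for (r1,c2).
row 3 has {1,3,4}; column 2 has {1,3,4} — only 2 is left for (r3,c2).

3 1 4 2 / 4 3 2 1 / 1 2 3 4 / 2 4 1 3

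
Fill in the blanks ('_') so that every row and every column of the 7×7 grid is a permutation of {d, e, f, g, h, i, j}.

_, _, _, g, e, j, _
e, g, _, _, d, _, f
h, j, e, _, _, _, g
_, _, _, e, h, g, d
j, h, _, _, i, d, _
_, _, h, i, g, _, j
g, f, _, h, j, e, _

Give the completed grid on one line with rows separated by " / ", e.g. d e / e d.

(r2,c4): row 2 has {d,e,f,g}; column 4 has {e,g,h,i}, so it must be j.
(r3,c5): row 3 has {e,g,h,j}; column 5 has {d,e,g,h,i,j}, so it must be f.
(r3,c6): row 3 has {e,f,g,h,j}; column 6 has {d,e,g,j}, so it must be i.
(r4,c2): row 4 has {d,e,g,h}; column 2 has {f,g,h,j}, so it must be i.
(r5,c4): row 5 has {d,h,i,j}; column 4 has {e,g,h,i,j}, so it must be f.
(r5,c7): row 5 has {d,f,h,i,j}; column 7 has {d,f,g,j}, so it must be e.
(r6,c6): row 6 has {g,h,i,j}; column 6 has {d,e,g,i,j}, so it must be f.
(r7,c7): row 7 has {e,f,g,h,j}; column 7 has {d,e,f,g,j}, so it must be i.
(r1,c2): row 1 has {e,g,j}; column 2 has {f,g,h,i,j}, so it must be d.
(r1,c7): row 1 has {d,e,g,j}; column 7 has {d,e,f,g,i,j}, so it must be h.
(r2,c3): row 2 has {d,e,f,g,j}; column 3 has {e,h}, so it must be i.
(r2,c6): row 2 has {d,e,f,g,i,j}; column 6 has {d,e,f,g,i,j}, so it must be h.
(r3,c4): row 3 has {e,f,g,h,i,j}; column 4 has {e,f,g,h,i,j}, so it must be d.
(r4,c1): row 4 has {d,e,g,h,i}; column 1 has {e,g,h,j}, so it must be f.
(r4,c3): row 4 has {d,e,f,g,h,i}; column 3 has {e,h,i}, so it must be j.
(r5,c3): row 5 has {d,e,f,h,i,j}; column 3 has {e,h,i,j}, so it must be g.
(r6,c1): row 6 has {f,g,h,i,j}; column 1 has {e,f,g,h,j}, so it must be d.
(r6,c2): row 6 has {d,f,g,h,i,j}; column 2 has {d,f,g,h,i,j}, so it must be e.
(r7,c3): row 7 has {e,f,g,h,i,j}; column 3 has {e,g,h,i,j}, so it must be d.
(r1,c1): row 1 has {d,e,g,h,j}; column 1 has {d,e,f,g,h,j}, so it must be i.
(r1,c3): row 1 has {d,e,g,h,i,j}; column 3 has {d,e,g,h,i,j}, so it must be f.

i d f g e j h / e g i j d h f / h j e d f i g / f i j e h g d / j h g f i d e / d e h i g f j / g f d h j e i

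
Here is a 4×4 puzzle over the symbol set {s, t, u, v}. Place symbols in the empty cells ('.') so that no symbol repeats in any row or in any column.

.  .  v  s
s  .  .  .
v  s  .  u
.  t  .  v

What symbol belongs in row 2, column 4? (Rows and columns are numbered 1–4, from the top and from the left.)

(r1,c2): row 1 has {s,v}; column 2 has {s,t}, so it must be u.
(r2,c2): row 2 has {s}; column 2 has {s,t,u}, so it must be v.
(r2,c4): row 2 has {s,v}; column 4 has {s,u,v}, so it must be t.

t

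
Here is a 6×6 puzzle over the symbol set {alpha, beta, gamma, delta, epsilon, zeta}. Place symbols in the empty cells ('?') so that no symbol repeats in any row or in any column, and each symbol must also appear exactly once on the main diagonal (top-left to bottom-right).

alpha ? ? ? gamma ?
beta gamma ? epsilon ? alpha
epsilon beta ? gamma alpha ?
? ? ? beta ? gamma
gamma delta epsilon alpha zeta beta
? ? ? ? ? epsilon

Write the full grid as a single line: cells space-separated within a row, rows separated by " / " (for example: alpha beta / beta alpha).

alpha epsilon beta zeta gamma delta / beta gamma zeta epsilon delta alpha / epsilon beta delta gamma alpha zeta / delta zeta alpha beta epsilon gamma / gamma delta epsilon alpha zeta beta / zeta alpha gamma delta beta epsilon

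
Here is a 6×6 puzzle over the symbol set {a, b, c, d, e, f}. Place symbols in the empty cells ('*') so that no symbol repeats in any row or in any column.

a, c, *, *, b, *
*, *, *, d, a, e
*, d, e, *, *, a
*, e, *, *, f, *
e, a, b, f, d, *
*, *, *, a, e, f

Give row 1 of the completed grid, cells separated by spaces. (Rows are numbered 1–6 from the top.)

a c f e b d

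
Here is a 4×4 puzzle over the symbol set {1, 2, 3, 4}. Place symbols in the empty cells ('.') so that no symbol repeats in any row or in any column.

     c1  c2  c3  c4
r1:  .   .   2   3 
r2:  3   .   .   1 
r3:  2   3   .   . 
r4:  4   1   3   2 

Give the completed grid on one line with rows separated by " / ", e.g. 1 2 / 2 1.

At row 1, column 1: row 1 has {2,3}; column 1 has {2,3,4}; that leaves 1.
At row 1, column 2: row 1 has {1,2,3}; column 2 has {1,3}; that leaves 4.
At row 2, column 2: row 2 has {1,3}; column 2 has {1,3,4}; that leaves 2.
At row 2, column 3: row 2 has {1,2,3}; column 3 has {2,3}; that leaves 4.
At row 3, column 3: row 3 has {2,3}; column 3 has {2,3,4}; that leaves 1.
At row 3, column 4: row 3 has {1,2,3}; column 4 has {1,2,3}; that leaves 4.

1 4 2 3 / 3 2 4 1 / 2 3 1 4 / 4 1 3 2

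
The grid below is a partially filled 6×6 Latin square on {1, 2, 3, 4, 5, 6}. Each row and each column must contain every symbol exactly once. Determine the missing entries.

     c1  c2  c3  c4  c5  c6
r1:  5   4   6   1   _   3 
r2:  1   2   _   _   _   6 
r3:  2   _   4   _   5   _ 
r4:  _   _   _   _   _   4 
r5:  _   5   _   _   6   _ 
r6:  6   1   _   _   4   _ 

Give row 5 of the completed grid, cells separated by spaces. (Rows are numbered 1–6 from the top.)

4 5 1 3 6 2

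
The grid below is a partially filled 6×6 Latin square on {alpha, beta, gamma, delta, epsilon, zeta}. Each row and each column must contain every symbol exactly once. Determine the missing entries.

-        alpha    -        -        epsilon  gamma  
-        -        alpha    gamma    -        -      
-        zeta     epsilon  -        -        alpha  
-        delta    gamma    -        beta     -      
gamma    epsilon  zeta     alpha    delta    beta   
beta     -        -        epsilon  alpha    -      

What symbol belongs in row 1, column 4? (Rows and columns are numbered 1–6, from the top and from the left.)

delta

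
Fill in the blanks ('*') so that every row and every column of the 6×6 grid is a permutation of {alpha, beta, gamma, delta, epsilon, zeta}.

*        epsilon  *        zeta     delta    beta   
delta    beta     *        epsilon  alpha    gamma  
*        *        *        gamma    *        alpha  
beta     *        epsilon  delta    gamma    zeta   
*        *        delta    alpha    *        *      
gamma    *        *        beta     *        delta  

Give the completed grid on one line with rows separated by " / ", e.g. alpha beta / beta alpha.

alpha epsilon gamma zeta delta beta / delta beta zeta epsilon alpha gamma / epsilon delta beta gamma zeta alpha / beta alpha epsilon delta gamma zeta / zeta gamma delta alpha beta epsilon / gamma zeta alpha beta epsilon delta

(r1,c1): row 1 has {beta,delta,epsilon,zeta}; column 1 has {beta,gamma,delta}, so it must be alpha.
(r1,c3): row 1 has {alpha,beta,delta,epsilon,zeta}; column 3 has {delta,epsilon}, so it must be gamma.
(r2,c3): row 2 has {alpha,beta,gamma,delta,epsilon}; column 3 has {gamma,delta,epsilon}, so it must be zeta.
(r3,c3): row 3 has {alpha,gamma}; column 3 has {gamma,delta,epsilon,zeta}, so it must be beta.
(r4,c2): row 4 has {beta,gamma,delta,epsilon,zeta}; column 2 has {beta,epsilon}, so it must be alpha.
(r5,c6): row 5 has {alpha,delta}; column 6 has {alpha,beta,gamma,delta,zeta}, so it must be epsilon.
(r6,c2): row 6 has {beta,gamma,delta}; column 2 has {alpha,beta,epsilon}, so it must be zeta.
(r6,c3): row 6 has {beta,gamma,delta,zeta}; column 3 has {beta,gamma,delta,epsilon,zeta}, so it must be alpha.
(r6,c5): row 6 has {alpha,beta,gamma,delta,zeta}; column 5 has {alpha,gamma,delta}, so it must be epsilon.
(r3,c2): row 3 has {alpha,beta,gamma}; column 2 has {alpha,beta,epsilon,zeta}, so it must be delta.
(r3,c5): row 3 has {alpha,beta,gamma,delta}; column 5 has {alpha,gamma,delta,epsilon}, so it must be zeta.
(r5,c1): row 5 has {alpha,delta,epsilon}; column 1 has {alpha,beta,gamma,delta}, so it must be zeta.
(r5,c2): row 5 has {alpha,delta,epsilon,zeta}; column 2 has {alpha,beta,delta,epsilon,zeta}, so it must be gamma.
(r5,c5): row 5 has {alpha,gamma,delta,epsilon,zeta}; column 5 has {alpha,gamma,delta,epsilon,zeta}, so it must be beta.
(r3,c1): row 3 has {alpha,beta,gamma,delta,zeta}; column 1 has {alpha,beta,gamma,delta,zeta}, so it must be epsilon.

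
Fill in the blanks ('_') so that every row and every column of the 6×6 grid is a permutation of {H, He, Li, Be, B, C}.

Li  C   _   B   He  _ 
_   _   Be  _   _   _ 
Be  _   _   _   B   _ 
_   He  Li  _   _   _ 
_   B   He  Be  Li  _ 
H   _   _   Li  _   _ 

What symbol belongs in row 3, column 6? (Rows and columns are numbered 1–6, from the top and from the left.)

Li

(r1,c3) = H
(r1,c6) = Be
(r3,c3) = C
(r5,c1) = C
(r5,c6) = H
(r6,c2) = Be
(r6,c3) = B
(r6,c5) = C
(r6,c6) = He
(r2,c5) = H
(r3,c6) = Li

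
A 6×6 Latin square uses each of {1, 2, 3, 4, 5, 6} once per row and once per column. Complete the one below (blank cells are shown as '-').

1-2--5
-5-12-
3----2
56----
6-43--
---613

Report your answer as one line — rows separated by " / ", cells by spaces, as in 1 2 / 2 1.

1 3 2 4 6 5 / 4 5 3 1 2 6 / 3 1 6 5 4 2 / 5 6 1 2 3 4 / 6 2 4 3 5 1 / 2 4 5 6 1 3

row 1 has {1,2,5}; column 4 has {1,3,6} — only 4 is left for (r1,c4).
row 2 has {1,2,5}; column 1 has {1,3,5,6} — only 4 is left for (r2,c1).
row 2 has {1,2,4,5}; column 6 has {2,3,5} — only 6 is left for (r2,c6).
row 3 has {2,3}; column 4 has {1,3,4,6} — only 5 is left for (r3,c4).
row 4 has {5,6}; column 4 has {1,3,4,5,6} — only 2 is left for (r4,c4).
row 5 has {3,4,6}; column 5 has {1,2} — only 5 is left for (r5,c5).
row 5 has {3,4,5,6}; column 6 has {2,3,5,6} — only 1 is left for (r5,c6).
row 6 has {1,3,6}; column 1 has {1,3,4,5,6} — only 2 is left for (r6,c1).
row 6 has {1,2,3,6}; column 2 has {5,6} — only 4 is left for (r6,c2).
row 6 has {1,2,3,4,6}; column 3 has {2,4} — only 5 is left for (r6,c3).
row 1 has {1,2,4,5}; column 2 has {4,5,6} — only 3 is left for (r1,c2).
row 1 has {1,2,3,4,5}; column 5 has {1,2,5} — only 6 is left for (r1,c5).
row 2 has {1,2,4,5,6}; column 3 has {2,4,5} — only 3 is left for (r2,c3).
row 3 has {2,3,5}; column 2 has {3,4,5,6} — only 1 is left for (r3,c2).
row 3 has {1,2,3,5}; column 3 has {2,3,4,5} — only 6 is left for (r3,c3).
row 3 has {1,2,3,5,6}; column 5 has {1,2,5,6} — only 4 is left for (r3,c5).
row 4 has {2,5,6}; column 3 has {2,3,4,5,6} — only 1 is left for (r4,c3).
row 4 has {1,2,5,6}; column 5 has {1,2,4,5,6} — only 3 is left for (r4,c5).
row 4 has {1,2,3,5,6}; column 6 has {1,2,3,5,6} — only 4 is left for (r4,c6).
row 5 has {1,3,4,5,6}; column 2 has {1,3,4,5,6} — only 2 is left for (r5,c2).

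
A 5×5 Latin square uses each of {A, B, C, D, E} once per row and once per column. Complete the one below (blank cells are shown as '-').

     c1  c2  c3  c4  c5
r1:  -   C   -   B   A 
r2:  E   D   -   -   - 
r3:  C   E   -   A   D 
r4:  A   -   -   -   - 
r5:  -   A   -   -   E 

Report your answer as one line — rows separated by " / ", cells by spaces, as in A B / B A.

D C E B A / E D A C B / C E B A D / A B D E C / B A C D E

(r1,c1) = D
(r1,c3) = E
(r2,c4) = C
(r2,c5) = B
(r3,c3) = B
(r4,c2) = B
(r4,c5) = C
(r5,c1) = B
(r5,c4) = D
(r2,c3) = A
(r4,c3) = D
(r4,c4) = E
(r5,c3) = C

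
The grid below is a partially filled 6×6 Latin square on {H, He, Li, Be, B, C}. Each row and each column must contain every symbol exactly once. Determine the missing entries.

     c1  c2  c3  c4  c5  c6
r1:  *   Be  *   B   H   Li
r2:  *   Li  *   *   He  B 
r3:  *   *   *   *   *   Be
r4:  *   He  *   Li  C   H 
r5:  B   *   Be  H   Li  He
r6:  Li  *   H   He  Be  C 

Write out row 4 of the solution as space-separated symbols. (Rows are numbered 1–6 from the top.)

Be He B Li C H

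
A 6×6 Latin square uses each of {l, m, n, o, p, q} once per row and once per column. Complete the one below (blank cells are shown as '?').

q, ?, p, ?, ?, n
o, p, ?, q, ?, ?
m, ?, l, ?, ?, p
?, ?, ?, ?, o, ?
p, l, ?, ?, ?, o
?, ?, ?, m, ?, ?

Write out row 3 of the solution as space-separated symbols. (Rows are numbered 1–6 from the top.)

m q l o n p

row 5 has {l,o,p}; column 4 has {m,q} — only n is left for (r5,c4).
row 3 has {l,m,p}; column 4 has {m,n,q} — only o is left for (r3,c4).
row 1 has {n,p,q}; column 4 has {m,n,o,q} — only l is left for (r1,c4).
row 1 has {l,n,p,q}; column 5 has {o} — only m is left for (r1,c5).
row 4 has {o}; column 4 has {l,m,n,o,q} — only p is left for (r4,c4).
row 5 has {l,n,o,p}; column 5 has {m,o} — only q is left for (r5,c5).
row 1 has {l,m,n,p,q}; column 2 has {l,p} — only o is left for (r1,c2).
row 3 has {l,m,o,p}; column 5 has {m,o,q} — only n is left for (r3,c5).
row 5 has {l,n,o,p,q}; column 3 has {l,p} — only m is left for (r5,c3).
row 2 has {o,p,q}; column 3 has {l,m,p} — only n is left for (r2,c3).
row 2 has {n,o,p,q}; column 5 has {m,n,o,q} — only l is left for (r2,c5).
row 2 has {l,n,o,p,q}; column 6 has {n,o,p} — only m is left for (r2,c6).
row 3 has {l,m,n,o,p}; column 2 has {l,o,p} — only q is left for (r3,c2).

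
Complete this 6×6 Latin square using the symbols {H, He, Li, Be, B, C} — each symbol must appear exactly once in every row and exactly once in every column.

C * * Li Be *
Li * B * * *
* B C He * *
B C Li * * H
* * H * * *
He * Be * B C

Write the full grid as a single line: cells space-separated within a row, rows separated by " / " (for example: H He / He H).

C H He Li Be B / Li Be B C H He / H B C He Li Be / B C Li Be He H / Be He H B C Li / He Li Be H B C

(r1,c3) = He
(r1,c6) = B
(r4,c4) = Be
(r4,c5) = He
(r5,c1) = Be
(r6,c4) = H
(r1,c2) = H
(r2,c4) = C
(r2,c5) = H
(r3,c1) = H
(r3,c5) = Li
(r3,c6) = Be
(r5,c4) = B
(r5,c5) = C
(r6,c2) = Li
(r2,c6) = He
(r5,c2) = He
(r5,c6) = Li
(r2,c2) = Be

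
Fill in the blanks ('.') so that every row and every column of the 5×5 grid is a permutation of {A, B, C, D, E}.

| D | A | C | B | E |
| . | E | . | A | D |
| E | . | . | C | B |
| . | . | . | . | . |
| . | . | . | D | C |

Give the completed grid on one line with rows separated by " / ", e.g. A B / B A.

D A C B E / C E B A D / E D A C B / B C D E A / A B E D C

(r2,c3): row 2 has {A,D,E}; column 3 has {C}, so it must be B.
(r3,c2): row 3 has {B,C,E}; column 2 has {A,E}, so it must be D.
(r3,c3): row 3 has {B,C,D,E}; column 3 has {B,C}, so it must be A.
(r4,c4): row 4 is empty so far; column 4 has {A,B,C,D}, so it must be E.
(r4,c5): row 4 has {E}; column 5 has {B,C,D,E}, so it must be A.
(r5,c2): row 5 has {C,D}; column 2 has {A,D,E}, so it must be B.
(r5,c3): row 5 has {B,C,D}; column 3 has {A,B,C}, so it must be E.
(r2,c1): row 2 has {A,B,D,E}; column 1 has {D,E}, so it must be C.
(r4,c1): row 4 has {A,E}; column 1 has {C,D,E}, so it must be B.
(r4,c2): row 4 has {A,B,E}; column 2 has {A,B,D,E}, so it must be C.
(r4,c3): row 4 has {A,B,C,E}; column 3 has {A,B,C,E}, so it must be D.
(r5,c1): row 5 has {B,C,D,E}; column 1 has {B,C,D,E}, so it must be A.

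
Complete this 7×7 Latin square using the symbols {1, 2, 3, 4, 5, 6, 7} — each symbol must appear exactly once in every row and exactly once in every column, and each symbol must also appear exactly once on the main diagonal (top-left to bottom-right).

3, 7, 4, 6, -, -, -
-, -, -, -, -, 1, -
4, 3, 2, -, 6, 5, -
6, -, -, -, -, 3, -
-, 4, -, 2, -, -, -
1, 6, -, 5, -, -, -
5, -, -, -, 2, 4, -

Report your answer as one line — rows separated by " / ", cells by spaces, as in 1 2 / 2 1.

3 7 4 6 5 2 1 / 2 5 6 7 3 1 4 / 4 3 2 1 6 5 7 / 6 2 1 4 7 3 5 / 7 4 5 2 1 6 3 / 1 6 3 5 4 7 2 / 5 1 7 3 2 4 6

(r1,c6) = 2
(r2,c2) = 5
(r5,c1) = 7
(r5,c5) = 1
(r5,c6) = 6
(r6,c6) = 7
(r7,c2) = 1
(r7,c7) = 6
(r1,c5) = 5
(r1,c7) = 1
(r2,c1) = 2
(r3,c7) = 7
(r4,c2) = 2
(r4,c4) = 4
(r4,c5) = 7
(r4,c7) = 5
(r5,c7) = 3
(r6,c3) = 3
(r6,c5) = 4
(r6,c7) = 2
(r7,c3) = 7
(r7,c4) = 3
(r2,c3) = 6
(r2,c4) = 7
(r2,c5) = 3
(r2,c7) = 4
(r3,c4) = 1
(r4,c3) = 1
(r5,c3) = 5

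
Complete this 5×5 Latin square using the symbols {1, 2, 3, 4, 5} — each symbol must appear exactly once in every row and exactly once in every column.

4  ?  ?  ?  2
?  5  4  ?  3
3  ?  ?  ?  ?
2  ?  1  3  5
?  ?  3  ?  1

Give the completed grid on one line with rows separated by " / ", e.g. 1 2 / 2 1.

4 3 5 1 2 / 1 5 4 2 3 / 3 1 2 5 4 / 2 4 1 3 5 / 5 2 3 4 1

Cell (r1,c3): row 1 has {2,4}; column 3 has {1,3,4} → 5.
Cell (r1,c4): row 1 has {2,4,5}; column 4 has {3} → 1.
Cell (r2,c1): row 2 has {3,4,5}; column 1 has {2,3,4} → 1.
Cell (r2,c4): row 2 has {1,3,4,5}; column 4 has {1,3} → 2.
Cell (r3,c3): row 3 has {3}; column 3 has {1,3,4,5} → 2.
Cell (r3,c5): row 3 has {2,3}; column 5 has {1,2,3,5} → 4.
Cell (r4,c2): row 4 has {1,2,3,5}; column 2 has {5} → 4.
Cell (r5,c1): row 5 has {1,3}; column 1 has {1,2,3,4} → 5.
Cell (r5,c2): row 5 has {1,3,5}; column 2 has {4,5} → 2.
Cell (r5,c4): row 5 has {1,2,3,5}; column 4 has {1,2,3} → 4.
Cell (r1,c2): row 1 has {1,2,4,5}; column 2 has {2,4,5} → 3.
Cell (r3,c2): row 3 has {2,3,4}; column 2 has {2,3,4,5} → 1.
Cell (r3,c4): row 3 has {1,2,3,4}; column 4 has {1,2,3,4} → 5.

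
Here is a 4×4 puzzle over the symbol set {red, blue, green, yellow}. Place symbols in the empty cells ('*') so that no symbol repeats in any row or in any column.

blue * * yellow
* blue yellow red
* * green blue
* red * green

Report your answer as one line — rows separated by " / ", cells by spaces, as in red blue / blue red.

blue green red yellow / green blue yellow red / red yellow green blue / yellow red blue green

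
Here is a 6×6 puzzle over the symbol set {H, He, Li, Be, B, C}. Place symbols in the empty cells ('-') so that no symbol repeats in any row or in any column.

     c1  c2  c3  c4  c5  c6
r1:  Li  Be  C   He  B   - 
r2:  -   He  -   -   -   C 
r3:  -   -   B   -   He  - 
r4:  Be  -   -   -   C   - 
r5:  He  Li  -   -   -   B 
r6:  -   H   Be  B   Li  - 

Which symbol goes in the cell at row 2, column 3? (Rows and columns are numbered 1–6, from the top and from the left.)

At row 1, column 6: row 1 has {He,Li,Be,B,C}; column 6 has {B,C}; that leaves H.
At row 3, column 2: row 3 has {He,B}; column 2 has {H,He,Li,Be}; that leaves C.
At row 4, column 2: row 4 has {Be,C}; column 2 has {H,He,Li,Be,C}; that leaves B.
At row 5, column 3: row 5 has {He,Li,B}; column 3 has {Be,B,C}; that leaves H.
At row 5, column 5: row 5 has {H,He,Li,B}; column 5 has {He,Li,B,C}; that leaves Be.
At row 6, column 1: row 6 has {H,Li,Be,B}; column 1 has {He,Li,Be}; that leaves C.
At row 6, column 6: row 6 has {H,Li,Be,B,C}; column 6 has {H,B,C}; that leaves He.
At row 2, column 3: row 2 has {He,C}; column 3 has {H,Be,B,C}; that leaves Li.

Li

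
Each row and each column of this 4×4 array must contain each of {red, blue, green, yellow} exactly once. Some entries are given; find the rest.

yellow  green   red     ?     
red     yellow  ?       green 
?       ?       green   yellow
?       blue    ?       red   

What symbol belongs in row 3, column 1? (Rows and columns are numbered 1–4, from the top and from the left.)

blue

(r1,c4) = blue
(r2,c3) = blue
(r3,c1) = blue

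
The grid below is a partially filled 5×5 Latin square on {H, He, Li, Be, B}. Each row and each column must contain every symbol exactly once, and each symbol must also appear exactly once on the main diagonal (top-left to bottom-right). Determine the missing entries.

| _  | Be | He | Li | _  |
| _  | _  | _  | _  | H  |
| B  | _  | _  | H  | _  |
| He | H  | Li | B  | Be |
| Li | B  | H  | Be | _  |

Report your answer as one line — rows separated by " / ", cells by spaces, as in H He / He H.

H Be He Li B / Be Li B He H / B He Be H Li / He H Li B Be / Li B H Be He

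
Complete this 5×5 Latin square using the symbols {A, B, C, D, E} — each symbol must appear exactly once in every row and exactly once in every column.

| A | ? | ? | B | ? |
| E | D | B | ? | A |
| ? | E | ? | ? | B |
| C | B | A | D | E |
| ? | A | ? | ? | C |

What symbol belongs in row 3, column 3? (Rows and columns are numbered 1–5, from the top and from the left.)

(r1,c2) = C
(r1,c5) = D
(r2,c4) = C
(r3,c1) = D
(r3,c3) = C

C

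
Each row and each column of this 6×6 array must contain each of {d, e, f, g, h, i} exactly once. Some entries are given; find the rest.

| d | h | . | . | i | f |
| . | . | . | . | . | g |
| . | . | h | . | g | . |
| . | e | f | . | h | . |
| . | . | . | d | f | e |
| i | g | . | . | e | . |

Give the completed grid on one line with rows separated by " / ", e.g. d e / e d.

(r2,c5) = d
(r4,c1) = g
(r4,c4) = i
(r4,c6) = d
(r5,c1) = h
(r5,c2) = i
(r5,c3) = g
(r6,c3) = d
(r6,c6) = h
(r1,c3) = e
(r1,c4) = g
(r2,c2) = f
(r2,c3) = i
(r3,c2) = d
(r3,c6) = i
(r6,c4) = f
(r2,c1) = e
(r2,c4) = h
(r3,c1) = f
(r3,c4) = e

d h e g i f / e f i h d g / f d h e g i / g e f i h d / h i g d f e / i g d f e h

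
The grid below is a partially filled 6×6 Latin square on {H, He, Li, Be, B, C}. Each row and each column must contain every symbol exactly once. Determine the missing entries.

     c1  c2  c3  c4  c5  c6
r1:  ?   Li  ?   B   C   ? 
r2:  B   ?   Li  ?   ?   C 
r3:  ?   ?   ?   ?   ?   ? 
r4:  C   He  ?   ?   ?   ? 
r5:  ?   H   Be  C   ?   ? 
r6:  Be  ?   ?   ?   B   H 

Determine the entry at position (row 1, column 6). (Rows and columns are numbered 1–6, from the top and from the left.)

Be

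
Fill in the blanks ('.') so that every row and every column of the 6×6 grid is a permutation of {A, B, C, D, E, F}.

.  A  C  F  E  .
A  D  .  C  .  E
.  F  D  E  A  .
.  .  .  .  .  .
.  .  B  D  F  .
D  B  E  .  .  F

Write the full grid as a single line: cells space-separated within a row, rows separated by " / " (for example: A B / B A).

(r1,c1) = B
(r1,c6) = D
(r2,c3) = F
(r2,c5) = B
(r3,c1) = C
(r3,c6) = B
(r4,c3) = A
(r4,c4) = B
(r4,c6) = C
(r5,c1) = E
(r5,c2) = C
(r5,c6) = A
(r6,c4) = A
(r6,c5) = C
(r4,c1) = F
(r4,c2) = E
(r4,c5) = D

B A C F E D / A D F C B E / C F D E A B / F E A B D C / E C B D F A / D B E A C F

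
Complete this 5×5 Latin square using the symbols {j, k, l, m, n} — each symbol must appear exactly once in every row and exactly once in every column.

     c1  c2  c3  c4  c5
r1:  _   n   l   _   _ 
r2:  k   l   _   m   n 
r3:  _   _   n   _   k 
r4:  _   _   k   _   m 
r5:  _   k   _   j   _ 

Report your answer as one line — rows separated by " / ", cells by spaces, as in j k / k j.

m n l k j / k l j m n / j m n l k / l j k n m / n k m j l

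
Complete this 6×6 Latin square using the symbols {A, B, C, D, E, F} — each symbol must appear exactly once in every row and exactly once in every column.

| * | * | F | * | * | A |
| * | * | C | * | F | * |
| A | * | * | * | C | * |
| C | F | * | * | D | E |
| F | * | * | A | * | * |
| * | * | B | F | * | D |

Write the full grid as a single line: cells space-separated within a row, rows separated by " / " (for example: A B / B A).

B D F C E A / D A C E F B / A B E D C F / C F A B D E / F E D A B C / E C B F A D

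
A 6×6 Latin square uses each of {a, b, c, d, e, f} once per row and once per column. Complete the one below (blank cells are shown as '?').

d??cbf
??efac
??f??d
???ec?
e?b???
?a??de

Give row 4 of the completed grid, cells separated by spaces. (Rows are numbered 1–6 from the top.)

a f d e c b

(r1,c2) = e
(r1,c3) = a
(r2,c1) = b
(r2,c2) = d
(r3,c5) = e
(r4,c3) = d
(r5,c5) = f
(r5,c6) = a
(r6,c3) = c
(r6,c4) = b
(r3,c4) = a
(r4,c6) = b
(r5,c2) = c
(r5,c4) = d
(r6,c1) = f
(r3,c1) = c
(r3,c2) = b
(r4,c1) = a
(r4,c2) = f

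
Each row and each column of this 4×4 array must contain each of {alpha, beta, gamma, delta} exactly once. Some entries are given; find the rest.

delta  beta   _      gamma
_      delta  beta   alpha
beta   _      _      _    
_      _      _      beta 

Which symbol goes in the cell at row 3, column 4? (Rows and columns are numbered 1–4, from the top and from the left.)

delta

(r1,c3): row 1 has {beta,gamma,delta}; column 3 has {beta}, so it must be alpha.
(r2,c1): row 2 has {alpha,beta,delta}; column 1 has {beta,delta}, so it must be gamma.
(r3,c4): row 3 has {beta}; column 4 has {alpha,beta,gamma}, so it must be delta.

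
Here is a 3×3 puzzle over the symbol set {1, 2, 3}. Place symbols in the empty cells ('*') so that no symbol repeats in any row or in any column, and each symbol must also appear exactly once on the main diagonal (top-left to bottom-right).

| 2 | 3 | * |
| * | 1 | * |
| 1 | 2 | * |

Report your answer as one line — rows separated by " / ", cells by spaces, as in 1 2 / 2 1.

2 3 1 / 3 1 2 / 1 2 3

At row 1, column 3: row 1 has {2,3}; column 3 is empty so far; that leaves 1.
At row 2, column 1: row 2 has {1}; column 1 has {1,2}; that leaves 3.
At row 2, column 3: row 2 has {1,3}; column 3 has {1}; that leaves 2.
At row 3, column 3: row 3 has {1,2}; column 3 has {1,2}; the diagonal has {1,2}; that leaves 3.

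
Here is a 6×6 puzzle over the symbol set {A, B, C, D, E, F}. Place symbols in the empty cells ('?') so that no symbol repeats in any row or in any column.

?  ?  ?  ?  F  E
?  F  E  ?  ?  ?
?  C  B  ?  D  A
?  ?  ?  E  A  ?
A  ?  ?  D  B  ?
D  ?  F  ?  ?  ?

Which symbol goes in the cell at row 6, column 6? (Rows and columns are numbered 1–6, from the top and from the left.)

B

(r2,c5) = C
(r3,c4) = F
(r5,c2) = E
(r5,c3) = C
(r5,c6) = F
(r6,c5) = E
(r2,c1) = B
(r2,c4) = A
(r2,c6) = D
(r3,c1) = E
(r4,c3) = D
(r1,c1) = C
(r1,c3) = A
(r1,c4) = B
(r4,c1) = F
(r4,c2) = B
(r4,c6) = C
(r6,c2) = A
(r6,c4) = C
(r6,c6) = B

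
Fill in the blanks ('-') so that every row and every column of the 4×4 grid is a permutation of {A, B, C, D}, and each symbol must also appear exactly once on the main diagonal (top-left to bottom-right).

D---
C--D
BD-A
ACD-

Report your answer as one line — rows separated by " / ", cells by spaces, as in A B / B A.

row 3 has {A,B,D}; column 3 has {D}; the diagonal has {D} — only C is left for (r3,c3).
row 4 has {A,C,D}; column 4 has {A,D}; the diagonal has {C,D} — only B is left for (r4,c4).
row 1 has {D}; column 4 has {A,B,D} — only C is left for (r1,c4).
row 2 has {C,D}; column 2 has {C,D}; the diagonal has {B,C,D} — only A is left for (r2,c2).
row 2 has {A,C,D}; column 3 has {C,D} — only B is left for (r2,c3).
row 1 has {C,D}; column 2 has {A,C,D} — only B is left for (r1,c2).
row 1 has {B,C,D}; column 3 has {B,C,D} — only A is left for (r1,c3).

D B A C / C A B D / B D C A / A C D B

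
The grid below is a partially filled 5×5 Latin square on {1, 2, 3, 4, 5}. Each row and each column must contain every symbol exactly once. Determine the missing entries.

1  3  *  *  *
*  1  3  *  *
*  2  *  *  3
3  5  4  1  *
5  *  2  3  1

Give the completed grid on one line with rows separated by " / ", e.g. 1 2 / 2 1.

1 3 5 2 4 / 2 1 3 4 5 / 4 2 1 5 3 / 3 5 4 1 2 / 5 4 2 3 1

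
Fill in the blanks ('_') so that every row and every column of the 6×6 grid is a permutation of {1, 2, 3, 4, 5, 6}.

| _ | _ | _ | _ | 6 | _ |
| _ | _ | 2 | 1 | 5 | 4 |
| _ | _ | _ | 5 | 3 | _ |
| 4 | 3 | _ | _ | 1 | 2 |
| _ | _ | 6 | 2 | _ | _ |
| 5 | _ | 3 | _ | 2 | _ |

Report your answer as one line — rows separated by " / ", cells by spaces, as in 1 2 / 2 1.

(r2,c2): row 2 has {1,2,4,5}; column 2 has {3}, so it must be 6.
(r4,c3): row 4 has {1,2,3,4}; column 3 has {2,3,6}, so it must be 5.
(r4,c4): row 4 has {1,2,3,4,5}; column 4 has {1,2,5}, so it must be 6.
(r5,c5): row 5 has {2,6}; column 5 has {1,2,3,5,6}, so it must be 4.
(r6,c4): row 6 has {2,3,5}; column 4 has {1,2,5,6}, so it must be 4.
(r1,c4): row 1 has {6}; column 4 has {1,2,4,5,6}, so it must be 3.
(r2,c1): row 2 has {1,2,4,5,6}; column 1 has {4,5}, so it must be 3.
(r5,c1): row 5 has {2,4,6}; column 1 has {3,4,5}, so it must be 1.
(r5,c2): row 5 has {1,2,4,6}; column 2 has {3,6}, so it must be 5.
(r5,c6): row 5 has {1,2,4,5,6}; column 6 has {2,4}, so it must be 3.
(r6,c2): row 6 has {2,3,4,5}; column 2 has {3,5,6}, so it must be 1.
(r6,c6): row 6 has {1,2,3,4,5}; column 6 has {2,3,4}, so it must be 6.
(r1,c1): row 1 has {3,6}; column 1 has {1,3,4,5}, so it must be 2.
(r1,c2): row 1 has {2,3,6}; column 2 has {1,3,5,6}, so it must be 4.
(r1,c3): row 1 has {2,3,4,6}; column 3 has {2,3,5,6}, so it must be 1.
(r1,c6): row 1 has {1,2,3,4,6}; column 6 has {2,3,4,6}, so it must be 5.
(r3,c1): row 3 has {3,5}; column 1 has {1,2,3,4,5}, so it must be 6.
(r3,c2): row 3 has {3,5,6}; column 2 has {1,3,4,5,6}, so it must be 2.
(r3,c3): row 3 has {2,3,5,6}; column 3 has {1,2,3,5,6}, so it must be 4.
(r3,c6): row 3 has {2,3,4,5,6}; column 6 has {2,3,4,5,6}, so it must be 1.

2 4 1 3 6 5 / 3 6 2 1 5 4 / 6 2 4 5 3 1 / 4 3 5 6 1 2 / 1 5 6 2 4 3 / 5 1 3 4 2 6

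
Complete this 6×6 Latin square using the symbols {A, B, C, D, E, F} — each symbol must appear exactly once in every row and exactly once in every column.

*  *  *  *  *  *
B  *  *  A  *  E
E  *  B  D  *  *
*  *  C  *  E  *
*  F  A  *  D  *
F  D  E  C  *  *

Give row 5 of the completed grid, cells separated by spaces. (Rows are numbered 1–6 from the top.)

(r2,c2): row 2 has {A,B,E}; column 2 has {D,F}, so it must be C.
(r2,c5): row 2 has {A,B,C,E}; column 5 has {D,E}, so it must be F.
(r3,c2): row 3 has {B,D,E}; column 2 has {C,D,F}, so it must be A.
(r3,c5): row 3 has {A,B,D,E}; column 5 has {D,E,F}, so it must be C.
(r3,c6): row 3 has {A,B,C,D,E}; column 6 has {E}, so it must be F.
(r4,c2): row 4 has {C,E}; column 2 has {A,C,D,F}, so it must be B.
(r4,c4): row 4 has {B,C,E}; column 4 has {A,C,D}, so it must be F.
(r5,c1): row 5 has {A,D,F}; column 1 has {B,E,F}, so it must be C.
(r5,c6): row 5 has {A,C,D,F}; column 6 has {E,F}, so it must be B.
(r6,c6): row 6 has {C,D,E,F}; column 6 has {B,E,F}, so it must be A.
(r1,c2): row 1 is empty so far; column 2 has {A,B,C,D,F}, so it must be E.
(r1,c4): row 1 has {E}; column 4 has {A,C,D,F}, so it must be B.
(r1,c5): row 1 has {B,E}; column 5 has {C,D,E,F}, so it must be A.
(r2,c3): row 2 has {A,B,C,E,F}; column 3 has {A,B,C,E}, so it must be D.
(r4,c6): row 4 has {B,C,E,F}; column 6 has {A,B,E,F}, so it must be D.
(r5,c4): row 5 has {A,B,C,D,F}; column 4 has {A,B,C,D,F}, so it must be E.

C F A E D B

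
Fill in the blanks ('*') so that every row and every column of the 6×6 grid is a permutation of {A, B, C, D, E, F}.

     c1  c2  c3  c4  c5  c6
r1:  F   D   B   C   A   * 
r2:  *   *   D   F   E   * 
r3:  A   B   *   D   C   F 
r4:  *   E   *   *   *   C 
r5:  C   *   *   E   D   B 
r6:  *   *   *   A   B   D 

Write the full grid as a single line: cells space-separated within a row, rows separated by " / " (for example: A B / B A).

F D B C A E / B C D F E A / A B E D C F / D E A B F C / C A F E D B / E F C A B D

row 1 has {A,B,C,D,F}; column 6 has {B,C,D,F} — only E is left for (r1,c6).
row 2 has {D,E,F}; column 1 has {A,C,F} — only B is left for (r2,c1).
row 2 has {B,D,E,F}; column 6 has {B,C,D,E,F} — only A is left for (r2,c6).
row 3 has {A,B,C,D,F}; column 3 has {B,D} — only E is left for (r3,c3).
row 4 has {C,E}; column 1 has {A,B,C,F} — only D is left for (r4,c1).
row 4 has {C,D,E}; column 4 has {A,C,D,E,F} — only B is left for (r4,c4).
row 4 has {B,C,D,E}; column 5 has {A,B,C,D,E} — only F is left for (r4,c5).
row 6 has {A,B,D}; column 1 has {A,B,C,D,F} — only E is left for (r6,c1).
row 2 has {A,B,D,E,F}; column 2 has {B,D,E} — only C is left for (r2,c2).
row 4 has {B,C,D,E,F}; column 3 has {B,D,E} — only A is left for (r4,c3).
row 5 has {B,C,D,E}; column 3 has {A,B,D,E} — only F is left for (r5,c3).
row 6 has {A,B,D,E}; column 2 has {B,C,D,E} — only F is left for (r6,c2).
row 6 has {A,B,D,E,F}; column 3 has {A,B,D,E,F} — only C is left for (r6,c3).
row 5 has {B,C,D,E,F}; column 2 has {B,C,D,E,F} — only A is left for (r5,c2).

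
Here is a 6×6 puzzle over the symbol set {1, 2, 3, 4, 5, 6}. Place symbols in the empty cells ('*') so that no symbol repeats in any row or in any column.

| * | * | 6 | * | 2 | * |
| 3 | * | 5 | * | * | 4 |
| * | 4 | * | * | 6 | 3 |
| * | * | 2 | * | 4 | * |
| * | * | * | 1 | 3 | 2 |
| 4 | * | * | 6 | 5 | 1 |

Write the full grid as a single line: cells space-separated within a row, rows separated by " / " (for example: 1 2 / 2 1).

1 3 6 4 2 5 / 3 6 5 2 1 4 / 2 4 1 5 6 3 / 5 1 2 3 4 6 / 6 5 4 1 3 2 / 4 2 3 6 5 1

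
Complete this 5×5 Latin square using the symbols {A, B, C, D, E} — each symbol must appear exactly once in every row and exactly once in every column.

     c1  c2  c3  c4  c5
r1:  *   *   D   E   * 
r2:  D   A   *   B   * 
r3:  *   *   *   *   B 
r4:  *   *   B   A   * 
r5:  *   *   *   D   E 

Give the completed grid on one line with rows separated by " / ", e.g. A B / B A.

(r2,c5): row 2 has {A,B,D}; column 5 has {B,E}, so it must be C.
(r3,c4): row 3 has {B}; column 4 has {A,B,D,E}, so it must be C.
(r4,c5): row 4 has {A,B}; column 5 has {B,C,E}, so it must be D.
(r1,c5): row 1 has {D,E}; column 5 has {B,C,D,E}, so it must be A.
(r2,c3): row 2 has {A,B,C,D}; column 3 has {B,D}, so it must be E.
(r3,c3): row 3 has {B,C}; column 3 has {B,D,E}, so it must be A.
(r5,c3): row 5 has {D,E}; column 3 has {A,B,D,E}, so it must be C.
(r3,c1): row 3 has {A,B,C}; column 1 has {D}, so it must be E.
(r3,c2): row 3 has {A,B,C,E}; column 2 has {A}, so it must be D.
(r4,c1): row 4 has {A,B,D}; column 1 has {D,E}, so it must be C.
(r4,c2): row 4 has {A,B,C,D}; column 2 has {A,D}, so it must be E.
(r5,c2): row 5 has {C,D,E}; column 2 has {A,D,E}, so it must be B.
(r1,c1): row 1 has {A,D,E}; column 1 has {C,D,E}, so it must be B.
(r1,c2): row 1 has {A,B,D,E}; column 2 has {A,B,D,E}, so it must be C.
(r5,c1): row 5 has {B,C,D,E}; column 1 has {B,C,D,E}, so it must be A.

B C D E A / D A E B C / E D A C B / C E B A D / A B C D E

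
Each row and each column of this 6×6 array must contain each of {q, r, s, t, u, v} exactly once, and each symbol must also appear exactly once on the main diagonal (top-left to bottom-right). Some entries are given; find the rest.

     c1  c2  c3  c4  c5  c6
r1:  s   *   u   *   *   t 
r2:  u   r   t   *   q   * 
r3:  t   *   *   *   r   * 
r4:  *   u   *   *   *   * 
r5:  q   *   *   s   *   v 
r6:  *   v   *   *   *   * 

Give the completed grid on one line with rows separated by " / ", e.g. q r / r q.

(r1,c2) = q
(r1,c5) = v
(r2,c4) = v
(r2,c6) = s
(r3,c2) = s
(r5,c2) = t
(r5,c3) = r
(r5,c5) = u
(r6,c1) = r
(r6,c6) = q
(r1,c4) = r
(r3,c3) = v
(r3,c6) = u
(r4,c1) = v
(r4,c4) = t
(r4,c5) = s
(r4,c6) = r
(r6,c3) = s
(r6,c4) = u
(r6,c5) = t
(r3,c4) = q
(r4,c3) = q

s q u r v t / u r t v q s / t s v q r u / v u q t s r / q t r s u v / r v s u t q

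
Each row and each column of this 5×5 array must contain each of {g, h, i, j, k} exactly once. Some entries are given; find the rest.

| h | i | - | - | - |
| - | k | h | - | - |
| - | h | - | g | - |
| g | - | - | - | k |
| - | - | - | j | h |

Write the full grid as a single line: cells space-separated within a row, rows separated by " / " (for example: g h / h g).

(r1,c4): row 1 has {h,i}; column 4 has {g,j}, so it must be k.
(r2,c4): row 2 has {h,k}; column 4 has {g,j,k}, so it must be i.
(r4,c2): row 4 has {g,k}; column 2 has {h,i,k}, so it must be j.
(r4,c3): row 4 has {g,j,k}; column 3 has {h}, so it must be i.
(r4,c4): row 4 has {g,i,j,k}; column 4 has {g,i,j,k}, so it must be h.
(r5,c2): row 5 has {h,j}; column 2 has {h,i,j,k}, so it must be g.
(r5,c3): row 5 has {g,h,j}; column 3 has {h,i}, so it must be k.
(r2,c1): row 2 has {h,i,k}; column 1 has {g,h}, so it must be j.
(r2,c5): row 2 has {h,i,j,k}; column 5 has {h,k}, so it must be g.
(r3,c3): row 3 has {g,h}; column 3 has {h,i,k}, so it must be j.
(r3,c5): row 3 has {g,h,j}; column 5 has {g,h,k}, so it must be i.
(r5,c1): row 5 has {g,h,j,k}; column 1 has {g,h,j}, so it must be i.
(r1,c3): row 1 has {h,i,k}; column 3 has {h,i,j,k}, so it must be g.
(r1,c5): row 1 has {g,h,i,k}; column 5 has {g,h,i,k}, so it must be j.
(r3,c1): row 3 has {g,h,i,j}; column 1 has {g,h,i,j}, so it must be k.

h i g k j / j k h i g / k h j g i / g j i h k / i g k j h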